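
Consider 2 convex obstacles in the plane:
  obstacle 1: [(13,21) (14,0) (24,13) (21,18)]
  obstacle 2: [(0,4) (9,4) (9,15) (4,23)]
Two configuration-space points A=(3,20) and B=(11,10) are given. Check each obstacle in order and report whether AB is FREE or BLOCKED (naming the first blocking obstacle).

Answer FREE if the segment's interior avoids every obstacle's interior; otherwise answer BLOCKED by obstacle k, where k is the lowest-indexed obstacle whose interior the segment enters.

BLOCKED by obstacle 2

Obstacle 1 [(13,21) (14,0) (24,13) (21,18)]:
  edge (13,21)–(14,0): clear
  edge (14,0)–(24,13): clear
  edge (24,13)–(21,18): clear
  edge (21,18)–(13,21): clear
  midpoint (7,15) outside
  → clear
Obstacle 2 [(0,4) (9,4) (9,15) (4,23)]:
  edge (0,4)–(9,4): clear
  edge (9,4)–(9,15): crosses AB
  edge (9,15)–(4,23): clear
  edge (4,23)–(0,4): crosses AB
  → BLOCKED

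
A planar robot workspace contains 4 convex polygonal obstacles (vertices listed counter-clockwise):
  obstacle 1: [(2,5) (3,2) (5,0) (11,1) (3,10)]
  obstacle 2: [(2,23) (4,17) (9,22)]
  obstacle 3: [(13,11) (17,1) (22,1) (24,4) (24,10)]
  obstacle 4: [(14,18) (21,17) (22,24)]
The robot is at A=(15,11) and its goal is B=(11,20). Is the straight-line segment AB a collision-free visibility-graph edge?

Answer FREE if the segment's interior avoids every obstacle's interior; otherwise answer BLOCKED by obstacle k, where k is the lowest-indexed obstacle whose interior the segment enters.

FREE

Obstacle 1 [(2,5) (3,2) (5,0) (11,1) (3,10)]:
  edge (2,5)–(3,2): clear
  edge (3,2)–(5,0): clear
  edge (5,0)–(11,1): clear
  edge (11,1)–(3,10): clear
  edge (3,10)–(2,5): clear
  midpoint (13,31/2) outside
  → clear
Obstacle 2 [(2,23) (4,17) (9,22)]:
  edge (2,23)–(4,17): clear
  edge (4,17)–(9,22): clear
  edge (9,22)–(2,23): clear
  midpoint (13,31/2) outside
  → clear
Obstacle 3 [(13,11) (17,1) (22,1) (24,4) (24,10)]:
  edge (13,11)–(17,1): clear
  edge (17,1)–(22,1): clear
  edge (22,1)–(24,4): clear
  edge (24,4)–(24,10): clear
  edge (24,10)–(13,11): clear
  midpoint (13,31/2) outside
  → clear
Obstacle 4 [(14,18) (21,17) (22,24)]:
  edge (14,18)–(21,17): clear
  edge (21,17)–(22,24): clear
  edge (22,24)–(14,18): clear
  midpoint (13,31/2) outside
  → clear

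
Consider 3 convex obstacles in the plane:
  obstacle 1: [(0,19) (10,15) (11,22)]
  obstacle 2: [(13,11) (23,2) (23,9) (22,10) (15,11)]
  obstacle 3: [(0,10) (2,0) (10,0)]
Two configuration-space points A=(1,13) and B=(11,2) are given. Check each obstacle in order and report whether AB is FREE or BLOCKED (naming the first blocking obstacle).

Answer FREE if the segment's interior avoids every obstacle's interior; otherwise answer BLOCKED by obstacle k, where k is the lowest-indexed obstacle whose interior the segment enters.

Obstacle 1 [(0,19) (10,15) (11,22)]:
  edge (0,19)–(10,15): clear
  edge (10,15)–(11,22): clear
  edge (11,22)–(0,19): clear
  midpoint (6,15/2) outside
  → clear
Obstacle 2 [(13,11) (23,2) (23,9) (22,10) (15,11)]:
  edge (13,11)–(23,2): clear
  edge (23,2)–(23,9): clear
  edge (23,9)–(22,10): clear
  edge (22,10)–(15,11): clear
  edge (15,11)–(13,11): clear
  midpoint (6,15/2) outside
  → clear
Obstacle 3 [(0,10) (2,0) (10,0)]:
  edge (0,10)–(2,0): clear
  edge (2,0)–(10,0): clear
  edge (10,0)–(0,10): clear
  midpoint (6,15/2) outside
  → clear

FREE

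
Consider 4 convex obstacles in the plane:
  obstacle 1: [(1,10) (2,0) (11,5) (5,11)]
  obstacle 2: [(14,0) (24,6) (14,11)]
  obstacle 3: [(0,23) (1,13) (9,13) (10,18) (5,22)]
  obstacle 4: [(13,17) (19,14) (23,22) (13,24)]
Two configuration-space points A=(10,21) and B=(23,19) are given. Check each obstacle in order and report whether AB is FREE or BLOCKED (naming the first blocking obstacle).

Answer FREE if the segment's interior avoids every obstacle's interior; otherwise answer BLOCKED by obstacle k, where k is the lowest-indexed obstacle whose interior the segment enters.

Obstacle 1 [(1,10) (2,0) (11,5) (5,11)]:
  edge (1,10)–(2,0): clear
  edge (2,0)–(11,5): clear
  edge (11,5)–(5,11): clear
  edge (5,11)–(1,10): clear
  midpoint (33/2,20) outside
  → clear
Obstacle 2 [(14,0) (24,6) (14,11)]:
  edge (14,0)–(24,6): clear
  edge (24,6)–(14,11): clear
  edge (14,11)–(14,0): clear
  midpoint (33/2,20) outside
  → clear
Obstacle 3 [(0,23) (1,13) (9,13) (10,18) (5,22)]:
  edge (0,23)–(1,13): clear
  edge (1,13)–(9,13): clear
  edge (9,13)–(10,18): clear
  edge (10,18)–(5,22): clear
  edge (5,22)–(0,23): clear
  midpoint (33/2,20) outside
  → clear
Obstacle 4 [(13,17) (19,14) (23,22) (13,24)]:
  edge (13,17)–(19,14): clear
  edge (19,14)–(23,22): crosses AB
  edge (23,22)–(13,24): clear
  edge (13,24)–(13,17): crosses AB
  → BLOCKED

BLOCKED by obstacle 4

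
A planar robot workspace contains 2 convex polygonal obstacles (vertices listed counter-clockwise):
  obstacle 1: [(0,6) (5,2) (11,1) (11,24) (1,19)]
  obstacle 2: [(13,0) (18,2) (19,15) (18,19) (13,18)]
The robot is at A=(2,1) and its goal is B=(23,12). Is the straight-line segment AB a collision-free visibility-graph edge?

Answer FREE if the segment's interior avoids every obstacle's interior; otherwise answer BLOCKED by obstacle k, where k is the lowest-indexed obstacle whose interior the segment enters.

Obstacle 1 [(0,6) (5,2) (11,1) (11,24) (1,19)]:
  edge (0,6)–(5,2): crosses AB
  edge (5,2)–(11,1): clear
  edge (11,1)–(11,24): crosses AB
  edge (11,24)–(1,19): clear
  edge (1,19)–(0,6): clear
  → BLOCKED
Obstacle 2 [(13,0) (18,2) (19,15) (18,19) (13,18)]:
  edge (13,0)–(18,2): clear
  edge (18,2)–(19,15): crosses AB
  edge (19,15)–(18,19): clear
  edge (18,19)–(13,18): clear
  edge (13,18)–(13,0): crosses AB
  → BLOCKED

BLOCKED by obstacle 1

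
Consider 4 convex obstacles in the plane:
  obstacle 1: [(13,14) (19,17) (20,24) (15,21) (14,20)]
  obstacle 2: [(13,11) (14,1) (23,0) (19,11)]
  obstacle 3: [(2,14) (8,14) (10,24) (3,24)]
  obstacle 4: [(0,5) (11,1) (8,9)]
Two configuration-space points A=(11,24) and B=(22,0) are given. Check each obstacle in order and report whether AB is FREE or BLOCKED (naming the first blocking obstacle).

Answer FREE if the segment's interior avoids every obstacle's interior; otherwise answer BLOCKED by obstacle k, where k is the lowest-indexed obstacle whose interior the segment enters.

Obstacle 1 [(13,14) (19,17) (20,24) (15,21) (14,20)]:
  edge (13,14)–(19,17): crosses AB
  edge (19,17)–(20,24): clear
  edge (20,24)–(15,21): clear
  edge (15,21)–(14,20): clear
  edge (14,20)–(13,14): crosses AB
  → BLOCKED
Obstacle 2 [(13,11) (14,1) (23,0) (19,11)]:
  edge (13,11)–(14,1): clear
  edge (14,1)–(23,0): crosses AB
  edge (23,0)–(19,11): clear
  edge (19,11)–(13,11): crosses AB
  → BLOCKED
Obstacle 3 [(2,14) (8,14) (10,24) (3,24)]:
  edge (2,14)–(8,14): clear
  edge (8,14)–(10,24): clear
  edge (10,24)–(3,24): clear
  edge (3,24)–(2,14): clear
  midpoint (33/2,12) outside
  → clear
Obstacle 4 [(0,5) (11,1) (8,9)]:
  edge (0,5)–(11,1): clear
  edge (11,1)–(8,9): clear
  edge (8,9)–(0,5): clear
  midpoint (33/2,12) outside
  → clear

BLOCKED by obstacle 1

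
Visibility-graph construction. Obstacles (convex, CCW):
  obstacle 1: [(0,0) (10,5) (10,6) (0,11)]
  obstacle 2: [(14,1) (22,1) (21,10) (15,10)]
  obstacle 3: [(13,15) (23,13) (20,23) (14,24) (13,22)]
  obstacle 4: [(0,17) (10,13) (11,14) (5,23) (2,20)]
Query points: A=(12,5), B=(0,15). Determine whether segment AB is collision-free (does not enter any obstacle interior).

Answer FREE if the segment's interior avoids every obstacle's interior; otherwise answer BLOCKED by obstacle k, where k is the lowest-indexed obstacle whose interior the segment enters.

Obstacle 1 [(0,0) (10,5) (10,6) (0,11)]:
  edge (0,0)–(10,5): clear
  edge (10,5)–(10,6): clear
  edge (10,6)–(0,11): clear
  edge (0,11)–(0,0): clear
  midpoint (6,10) outside
  → clear
Obstacle 2 [(14,1) (22,1) (21,10) (15,10)]:
  edge (14,1)–(22,1): clear
  edge (22,1)–(21,10): clear
  edge (21,10)–(15,10): clear
  edge (15,10)–(14,1): clear
  midpoint (6,10) outside
  → clear
Obstacle 3 [(13,15) (23,13) (20,23) (14,24) (13,22)]:
  edge (13,15)–(23,13): clear
  edge (23,13)–(20,23): clear
  edge (20,23)–(14,24): clear
  edge (14,24)–(13,22): clear
  edge (13,22)–(13,15): clear
  midpoint (6,10) outside
  → clear
Obstacle 4 [(0,17) (10,13) (11,14) (5,23) (2,20)]:
  edge (0,17)–(10,13): clear
  edge (10,13)–(11,14): clear
  edge (11,14)–(5,23): clear
  edge (5,23)–(2,20): clear
  edge (2,20)–(0,17): clear
  midpoint (6,10) outside
  → clear

FREE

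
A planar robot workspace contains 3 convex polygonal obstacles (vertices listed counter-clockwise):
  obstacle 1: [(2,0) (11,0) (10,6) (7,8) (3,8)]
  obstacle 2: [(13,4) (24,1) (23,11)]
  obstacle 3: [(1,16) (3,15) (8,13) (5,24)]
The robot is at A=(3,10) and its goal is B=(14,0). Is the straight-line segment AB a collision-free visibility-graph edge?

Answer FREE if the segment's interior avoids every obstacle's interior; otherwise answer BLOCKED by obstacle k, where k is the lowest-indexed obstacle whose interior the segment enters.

BLOCKED by obstacle 1

Obstacle 1 [(2,0) (11,0) (10,6) (7,8) (3,8)]:
  edge (2,0)–(11,0): clear
  edge (11,0)–(10,6): crosses AB
  edge (10,6)–(7,8): clear
  edge (7,8)–(3,8): crosses AB
  edge (3,8)–(2,0): clear
  → BLOCKED
Obstacle 2 [(13,4) (24,1) (23,11)]:
  edge (13,4)–(24,1): clear
  edge (24,1)–(23,11): clear
  edge (23,11)–(13,4): clear
  midpoint (17/2,5) outside
  → clear
Obstacle 3 [(1,16) (3,15) (8,13) (5,24)]:
  edge (1,16)–(3,15): clear
  edge (3,15)–(8,13): clear
  edge (8,13)–(5,24): clear
  edge (5,24)–(1,16): clear
  midpoint (17/2,5) outside
  → clear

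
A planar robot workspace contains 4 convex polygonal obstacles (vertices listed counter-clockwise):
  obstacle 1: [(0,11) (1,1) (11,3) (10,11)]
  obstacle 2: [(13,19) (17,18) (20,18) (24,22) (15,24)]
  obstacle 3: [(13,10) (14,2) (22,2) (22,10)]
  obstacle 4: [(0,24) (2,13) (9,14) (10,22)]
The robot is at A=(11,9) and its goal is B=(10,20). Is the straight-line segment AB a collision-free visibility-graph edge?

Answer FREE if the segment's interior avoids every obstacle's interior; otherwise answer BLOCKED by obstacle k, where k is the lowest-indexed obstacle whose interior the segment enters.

Obstacle 1 [(0,11) (1,1) (11,3) (10,11)]:
  edge (0,11)–(1,1): clear
  edge (1,1)–(11,3): clear
  edge (11,3)–(10,11): clear
  edge (10,11)–(0,11): clear
  midpoint (21/2,29/2) outside
  → clear
Obstacle 2 [(13,19) (17,18) (20,18) (24,22) (15,24)]:
  edge (13,19)–(17,18): clear
  edge (17,18)–(20,18): clear
  edge (20,18)–(24,22): clear
  edge (24,22)–(15,24): clear
  edge (15,24)–(13,19): clear
  midpoint (21/2,29/2) outside
  → clear
Obstacle 3 [(13,10) (14,2) (22,2) (22,10)]:
  edge (13,10)–(14,2): clear
  edge (14,2)–(22,2): clear
  edge (22,2)–(22,10): clear
  edge (22,10)–(13,10): clear
  midpoint (21/2,29/2) outside
  → clear
Obstacle 4 [(0,24) (2,13) (9,14) (10,22)]:
  edge (0,24)–(2,13): clear
  edge (2,13)–(9,14): clear
  edge (9,14)–(10,22): clear
  edge (10,22)–(0,24): clear
  midpoint (21/2,29/2) outside
  → clear

FREE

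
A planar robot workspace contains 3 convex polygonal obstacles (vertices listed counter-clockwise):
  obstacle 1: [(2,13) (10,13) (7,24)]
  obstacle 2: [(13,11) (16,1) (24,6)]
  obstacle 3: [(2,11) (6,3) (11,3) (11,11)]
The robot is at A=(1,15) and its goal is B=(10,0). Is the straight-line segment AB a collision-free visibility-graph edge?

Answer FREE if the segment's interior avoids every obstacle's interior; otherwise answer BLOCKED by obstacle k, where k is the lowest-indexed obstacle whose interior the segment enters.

BLOCKED by obstacle 1

Obstacle 1 [(2,13) (10,13) (7,24)]:
  edge (2,13)–(10,13): crosses AB
  edge (10,13)–(7,24): clear
  edge (7,24)–(2,13): crosses AB
  → BLOCKED
Obstacle 2 [(13,11) (16,1) (24,6)]:
  edge (13,11)–(16,1): clear
  edge (16,1)–(24,6): clear
  edge (24,6)–(13,11): clear
  midpoint (11/2,15/2) outside
  → clear
Obstacle 3 [(2,11) (6,3) (11,3) (11,11)]:
  edge (2,11)–(6,3): clear
  edge (6,3)–(11,3): crosses AB
  edge (11,3)–(11,11): clear
  edge (11,11)–(2,11): crosses AB
  → BLOCKED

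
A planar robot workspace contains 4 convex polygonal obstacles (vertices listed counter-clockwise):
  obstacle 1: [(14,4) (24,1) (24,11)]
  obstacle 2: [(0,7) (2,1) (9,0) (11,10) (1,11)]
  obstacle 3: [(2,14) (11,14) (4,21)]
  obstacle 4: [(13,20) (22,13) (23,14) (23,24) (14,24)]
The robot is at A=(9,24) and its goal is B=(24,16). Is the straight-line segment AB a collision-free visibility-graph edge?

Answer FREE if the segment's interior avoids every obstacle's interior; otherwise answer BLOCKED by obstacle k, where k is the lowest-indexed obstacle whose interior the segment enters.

BLOCKED by obstacle 4

Obstacle 1 [(14,4) (24,1) (24,11)]:
  edge (14,4)–(24,1): clear
  edge (24,1)–(24,11): clear
  edge (24,11)–(14,4): clear
  midpoint (33/2,20) outside
  → clear
Obstacle 2 [(0,7) (2,1) (9,0) (11,10) (1,11)]:
  edge (0,7)–(2,1): clear
  edge (2,1)–(9,0): clear
  edge (9,0)–(11,10): clear
  edge (11,10)–(1,11): clear
  edge (1,11)–(0,7): clear
  midpoint (33/2,20) outside
  → clear
Obstacle 3 [(2,14) (11,14) (4,21)]:
  edge (2,14)–(11,14): clear
  edge (11,14)–(4,21): clear
  edge (4,21)–(2,14): clear
  midpoint (33/2,20) outside
  → clear
Obstacle 4 [(13,20) (22,13) (23,14) (23,24) (14,24)]:
  edge (13,20)–(22,13): clear
  edge (22,13)–(23,14): clear
  edge (23,14)–(23,24): crosses AB
  edge (23,24)–(14,24): clear
  edge (14,24)–(13,20): crosses AB
  → BLOCKED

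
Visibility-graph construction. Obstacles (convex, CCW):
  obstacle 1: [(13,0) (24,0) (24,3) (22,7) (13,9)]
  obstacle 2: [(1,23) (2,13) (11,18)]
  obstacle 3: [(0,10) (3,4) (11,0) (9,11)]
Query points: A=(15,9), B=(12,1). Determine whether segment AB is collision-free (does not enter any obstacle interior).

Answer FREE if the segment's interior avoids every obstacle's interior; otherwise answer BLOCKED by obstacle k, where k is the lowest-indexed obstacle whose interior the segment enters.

Obstacle 1 [(13,0) (24,0) (24,3) (22,7) (13,9)]:
  edge (13,0)–(24,0): clear
  edge (24,0)–(24,3): clear
  edge (24,3)–(22,7): clear
  edge (22,7)–(13,9): crosses AB
  edge (13,9)–(13,0): crosses AB
  → BLOCKED
Obstacle 2 [(1,23) (2,13) (11,18)]:
  edge (1,23)–(2,13): clear
  edge (2,13)–(11,18): clear
  edge (11,18)–(1,23): clear
  midpoint (27/2,5) outside
  → clear
Obstacle 3 [(0,10) (3,4) (11,0) (9,11)]:
  edge (0,10)–(3,4): clear
  edge (3,4)–(11,0): clear
  edge (11,0)–(9,11): clear
  edge (9,11)–(0,10): clear
  midpoint (27/2,5) outside
  → clear

BLOCKED by obstacle 1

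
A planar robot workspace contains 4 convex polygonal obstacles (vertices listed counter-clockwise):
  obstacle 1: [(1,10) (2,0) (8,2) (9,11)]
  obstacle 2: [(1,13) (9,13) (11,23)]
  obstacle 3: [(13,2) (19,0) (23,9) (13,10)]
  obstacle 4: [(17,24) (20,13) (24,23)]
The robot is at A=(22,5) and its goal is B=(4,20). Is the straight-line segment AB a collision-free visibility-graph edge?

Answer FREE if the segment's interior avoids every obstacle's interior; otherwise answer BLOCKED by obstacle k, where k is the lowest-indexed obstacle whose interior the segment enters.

BLOCKED by obstacle 2

Obstacle 1 [(1,10) (2,0) (8,2) (9,11)]:
  edge (1,10)–(2,0): clear
  edge (2,0)–(8,2): clear
  edge (8,2)–(9,11): clear
  edge (9,11)–(1,10): clear
  midpoint (13,25/2) outside
  → clear
Obstacle 2 [(1,13) (9,13) (11,23)]:
  edge (1,13)–(9,13): clear
  edge (9,13)–(11,23): crosses AB
  edge (11,23)–(1,13): crosses AB
  → BLOCKED
Obstacle 3 [(13,2) (19,0) (23,9) (13,10)]:
  edge (13,2)–(19,0): clear
  edge (19,0)–(23,9): crosses AB
  edge (23,9)–(13,10): crosses AB
  edge (13,10)–(13,2): clear
  → BLOCKED
Obstacle 4 [(17,24) (20,13) (24,23)]:
  edge (17,24)–(20,13): clear
  edge (20,13)–(24,23): clear
  edge (24,23)–(17,24): clear
  midpoint (13,25/2) outside
  → clear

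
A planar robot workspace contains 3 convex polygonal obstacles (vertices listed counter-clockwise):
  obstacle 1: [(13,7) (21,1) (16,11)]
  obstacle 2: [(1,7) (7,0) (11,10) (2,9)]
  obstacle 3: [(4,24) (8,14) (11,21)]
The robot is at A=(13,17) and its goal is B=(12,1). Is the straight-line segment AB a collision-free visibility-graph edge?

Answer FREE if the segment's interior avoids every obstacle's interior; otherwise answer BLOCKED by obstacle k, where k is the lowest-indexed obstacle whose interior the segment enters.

FREE

Obstacle 1 [(13,7) (21,1) (16,11)]:
  edge (13,7)–(21,1): clear
  edge (21,1)–(16,11): clear
  edge (16,11)–(13,7): clear
  midpoint (25/2,9) outside
  → clear
Obstacle 2 [(1,7) (7,0) (11,10) (2,9)]:
  edge (1,7)–(7,0): clear
  edge (7,0)–(11,10): clear
  edge (11,10)–(2,9): clear
  edge (2,9)–(1,7): clear
  midpoint (25/2,9) outside
  → clear
Obstacle 3 [(4,24) (8,14) (11,21)]:
  edge (4,24)–(8,14): clear
  edge (8,14)–(11,21): clear
  edge (11,21)–(4,24): clear
  midpoint (25/2,9) outside
  → clear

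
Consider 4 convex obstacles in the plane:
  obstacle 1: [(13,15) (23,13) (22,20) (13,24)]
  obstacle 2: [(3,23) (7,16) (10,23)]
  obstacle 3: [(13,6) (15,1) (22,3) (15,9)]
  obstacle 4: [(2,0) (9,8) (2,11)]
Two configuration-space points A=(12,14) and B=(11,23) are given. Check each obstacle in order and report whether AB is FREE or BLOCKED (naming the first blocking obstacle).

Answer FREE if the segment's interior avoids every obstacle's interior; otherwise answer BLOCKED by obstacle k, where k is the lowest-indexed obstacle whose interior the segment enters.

FREE

Obstacle 1 [(13,15) (23,13) (22,20) (13,24)]:
  edge (13,15)–(23,13): clear
  edge (23,13)–(22,20): clear
  edge (22,20)–(13,24): clear
  edge (13,24)–(13,15): clear
  midpoint (23/2,37/2) outside
  → clear
Obstacle 2 [(3,23) (7,16) (10,23)]:
  edge (3,23)–(7,16): clear
  edge (7,16)–(10,23): clear
  edge (10,23)–(3,23): clear
  midpoint (23/2,37/2) outside
  → clear
Obstacle 3 [(13,6) (15,1) (22,3) (15,9)]:
  edge (13,6)–(15,1): clear
  edge (15,1)–(22,3): clear
  edge (22,3)–(15,9): clear
  edge (15,9)–(13,6): clear
  midpoint (23/2,37/2) outside
  → clear
Obstacle 4 [(2,0) (9,8) (2,11)]:
  edge (2,0)–(9,8): clear
  edge (9,8)–(2,11): clear
  edge (2,11)–(2,0): clear
  midpoint (23/2,37/2) outside
  → clear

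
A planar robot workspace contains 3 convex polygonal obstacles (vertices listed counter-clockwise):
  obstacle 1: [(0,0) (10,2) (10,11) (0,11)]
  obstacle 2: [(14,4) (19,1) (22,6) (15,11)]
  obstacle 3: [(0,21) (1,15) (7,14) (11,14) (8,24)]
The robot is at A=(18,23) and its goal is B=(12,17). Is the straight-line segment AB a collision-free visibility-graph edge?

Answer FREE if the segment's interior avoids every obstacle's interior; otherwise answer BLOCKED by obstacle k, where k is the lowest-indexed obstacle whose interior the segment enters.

FREE

Obstacle 1 [(0,0) (10,2) (10,11) (0,11)]:
  edge (0,0)–(10,2): clear
  edge (10,2)–(10,11): clear
  edge (10,11)–(0,11): clear
  edge (0,11)–(0,0): clear
  midpoint (15,20) outside
  → clear
Obstacle 2 [(14,4) (19,1) (22,6) (15,11)]:
  edge (14,4)–(19,1): clear
  edge (19,1)–(22,6): clear
  edge (22,6)–(15,11): clear
  edge (15,11)–(14,4): clear
  midpoint (15,20) outside
  → clear
Obstacle 3 [(0,21) (1,15) (7,14) (11,14) (8,24)]:
  edge (0,21)–(1,15): clear
  edge (1,15)–(7,14): clear
  edge (7,14)–(11,14): clear
  edge (11,14)–(8,24): clear
  edge (8,24)–(0,21): clear
  midpoint (15,20) outside
  → clear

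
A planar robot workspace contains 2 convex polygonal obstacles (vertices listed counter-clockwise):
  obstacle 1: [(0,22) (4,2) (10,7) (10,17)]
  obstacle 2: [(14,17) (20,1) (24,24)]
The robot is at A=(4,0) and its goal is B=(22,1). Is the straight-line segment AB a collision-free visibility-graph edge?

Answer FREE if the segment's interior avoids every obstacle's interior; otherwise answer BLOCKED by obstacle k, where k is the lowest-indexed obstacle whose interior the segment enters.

FREE

Obstacle 1 [(0,22) (4,2) (10,7) (10,17)]:
  edge (0,22)–(4,2): clear
  edge (4,2)–(10,7): clear
  edge (10,7)–(10,17): clear
  edge (10,17)–(0,22): clear
  midpoint (13,1/2) outside
  → clear
Obstacle 2 [(14,17) (20,1) (24,24)]:
  edge (14,17)–(20,1): clear
  edge (20,1)–(24,24): clear
  edge (24,24)–(14,17): clear
  midpoint (13,1/2) outside
  → clear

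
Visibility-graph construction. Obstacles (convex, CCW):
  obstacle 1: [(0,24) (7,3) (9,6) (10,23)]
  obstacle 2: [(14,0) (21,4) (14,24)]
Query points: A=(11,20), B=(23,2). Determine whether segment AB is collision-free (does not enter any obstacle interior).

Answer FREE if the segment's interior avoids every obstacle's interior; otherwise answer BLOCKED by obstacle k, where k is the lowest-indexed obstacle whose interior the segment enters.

Obstacle 1 [(0,24) (7,3) (9,6) (10,23)]:
  edge (0,24)–(7,3): clear
  edge (7,3)–(9,6): clear
  edge (9,6)–(10,23): clear
  edge (10,23)–(0,24): clear
  midpoint (17,11) outside
  → clear
Obstacle 2 [(14,0) (21,4) (14,24)]:
  edge (14,0)–(21,4): clear
  edge (21,4)–(14,24): crosses AB
  edge (14,24)–(14,0): crosses AB
  → BLOCKED

BLOCKED by obstacle 2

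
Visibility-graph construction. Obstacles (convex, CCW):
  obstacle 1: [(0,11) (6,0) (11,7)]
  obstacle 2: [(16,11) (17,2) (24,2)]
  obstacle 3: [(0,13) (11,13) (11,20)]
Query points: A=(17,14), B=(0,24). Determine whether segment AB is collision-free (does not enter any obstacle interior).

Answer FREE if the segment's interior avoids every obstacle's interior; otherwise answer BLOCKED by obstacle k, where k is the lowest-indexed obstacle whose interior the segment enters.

Obstacle 1 [(0,11) (6,0) (11,7)]:
  edge (0,11)–(6,0): clear
  edge (6,0)–(11,7): clear
  edge (11,7)–(0,11): clear
  midpoint (17/2,19) outside
  → clear
Obstacle 2 [(16,11) (17,2) (24,2)]:
  edge (16,11)–(17,2): clear
  edge (17,2)–(24,2): clear
  edge (24,2)–(16,11): clear
  midpoint (17/2,19) outside
  → clear
Obstacle 3 [(0,13) (11,13) (11,20)]:
  edge (0,13)–(11,13): clear
  edge (11,13)–(11,20): crosses AB
  edge (11,20)–(0,13): crosses AB
  → BLOCKED

BLOCKED by obstacle 3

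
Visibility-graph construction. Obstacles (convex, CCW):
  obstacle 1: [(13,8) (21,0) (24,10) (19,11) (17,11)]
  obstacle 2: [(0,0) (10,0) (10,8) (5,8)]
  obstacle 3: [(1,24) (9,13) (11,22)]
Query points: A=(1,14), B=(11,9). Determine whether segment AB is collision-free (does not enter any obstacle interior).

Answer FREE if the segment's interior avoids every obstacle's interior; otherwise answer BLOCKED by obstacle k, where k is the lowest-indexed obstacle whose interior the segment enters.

FREE

Obstacle 1 [(13,8) (21,0) (24,10) (19,11) (17,11)]:
  edge (13,8)–(21,0): clear
  edge (21,0)–(24,10): clear
  edge (24,10)–(19,11): clear
  edge (19,11)–(17,11): clear
  edge (17,11)–(13,8): clear
  midpoint (6,23/2) outside
  → clear
Obstacle 2 [(0,0) (10,0) (10,8) (5,8)]:
  edge (0,0)–(10,0): clear
  edge (10,0)–(10,8): clear
  edge (10,8)–(5,8): clear
  edge (5,8)–(0,0): clear
  midpoint (6,23/2) outside
  → clear
Obstacle 3 [(1,24) (9,13) (11,22)]:
  edge (1,24)–(9,13): clear
  edge (9,13)–(11,22): clear
  edge (11,22)–(1,24): clear
  midpoint (6,23/2) outside
  → clear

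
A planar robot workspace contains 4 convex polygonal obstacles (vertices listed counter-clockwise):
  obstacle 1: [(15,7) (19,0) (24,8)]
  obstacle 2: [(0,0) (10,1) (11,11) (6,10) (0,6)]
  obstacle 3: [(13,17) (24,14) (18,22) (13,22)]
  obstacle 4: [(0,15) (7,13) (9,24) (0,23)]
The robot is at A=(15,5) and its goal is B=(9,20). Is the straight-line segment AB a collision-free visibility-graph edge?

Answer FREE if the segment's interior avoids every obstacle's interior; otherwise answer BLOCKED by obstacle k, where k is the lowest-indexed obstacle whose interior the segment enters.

Obstacle 1 [(15,7) (19,0) (24,8)]:
  edge (15,7)–(19,0): clear
  edge (19,0)–(24,8): clear
  edge (24,8)–(15,7): clear
  midpoint (12,25/2) outside
  → clear
Obstacle 2 [(0,0) (10,1) (11,11) (6,10) (0,6)]:
  edge (0,0)–(10,1): clear
  edge (10,1)–(11,11): clear
  edge (11,11)–(6,10): clear
  edge (6,10)–(0,6): clear
  edge (0,6)–(0,0): clear
  midpoint (12,25/2) outside
  → clear
Obstacle 3 [(13,17) (24,14) (18,22) (13,22)]:
  edge (13,17)–(24,14): clear
  edge (24,14)–(18,22): clear
  edge (18,22)–(13,22): clear
  edge (13,22)–(13,17): clear
  midpoint (12,25/2) outside
  → clear
Obstacle 4 [(0,15) (7,13) (9,24) (0,23)]:
  edge (0,15)–(7,13): clear
  edge (7,13)–(9,24): clear
  edge (9,24)–(0,23): clear
  edge (0,23)–(0,15): clear
  midpoint (12,25/2) outside
  → clear

FREE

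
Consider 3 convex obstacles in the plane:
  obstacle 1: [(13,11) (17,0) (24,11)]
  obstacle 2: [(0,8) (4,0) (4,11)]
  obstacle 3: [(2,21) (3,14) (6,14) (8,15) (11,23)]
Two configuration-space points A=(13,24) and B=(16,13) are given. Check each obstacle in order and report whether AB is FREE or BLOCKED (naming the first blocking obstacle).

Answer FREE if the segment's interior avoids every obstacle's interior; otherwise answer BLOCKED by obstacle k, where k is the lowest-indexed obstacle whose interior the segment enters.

Obstacle 1 [(13,11) (17,0) (24,11)]:
  edge (13,11)–(17,0): clear
  edge (17,0)–(24,11): clear
  edge (24,11)–(13,11): clear
  midpoint (29/2,37/2) outside
  → clear
Obstacle 2 [(0,8) (4,0) (4,11)]:
  edge (0,8)–(4,0): clear
  edge (4,0)–(4,11): clear
  edge (4,11)–(0,8): clear
  midpoint (29/2,37/2) outside
  → clear
Obstacle 3 [(2,21) (3,14) (6,14) (8,15) (11,23)]:
  edge (2,21)–(3,14): clear
  edge (3,14)–(6,14): clear
  edge (6,14)–(8,15): clear
  edge (8,15)–(11,23): clear
  edge (11,23)–(2,21): clear
  midpoint (29/2,37/2) outside
  → clear

FREE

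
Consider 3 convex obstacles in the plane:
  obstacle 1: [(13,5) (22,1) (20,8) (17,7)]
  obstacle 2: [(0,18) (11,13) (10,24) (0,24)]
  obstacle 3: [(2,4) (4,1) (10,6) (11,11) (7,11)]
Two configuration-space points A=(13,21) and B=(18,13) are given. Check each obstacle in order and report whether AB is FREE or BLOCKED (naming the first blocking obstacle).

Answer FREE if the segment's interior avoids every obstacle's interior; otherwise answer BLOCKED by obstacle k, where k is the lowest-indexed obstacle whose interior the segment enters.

Obstacle 1 [(13,5) (22,1) (20,8) (17,7)]:
  edge (13,5)–(22,1): clear
  edge (22,1)–(20,8): clear
  edge (20,8)–(17,7): clear
  edge (17,7)–(13,5): clear
  midpoint (31/2,17) outside
  → clear
Obstacle 2 [(0,18) (11,13) (10,24) (0,24)]:
  edge (0,18)–(11,13): clear
  edge (11,13)–(10,24): clear
  edge (10,24)–(0,24): clear
  edge (0,24)–(0,18): clear
  midpoint (31/2,17) outside
  → clear
Obstacle 3 [(2,4) (4,1) (10,6) (11,11) (7,11)]:
  edge (2,4)–(4,1): clear
  edge (4,1)–(10,6): clear
  edge (10,6)–(11,11): clear
  edge (11,11)–(7,11): clear
  edge (7,11)–(2,4): clear
  midpoint (31/2,17) outside
  → clear

FREE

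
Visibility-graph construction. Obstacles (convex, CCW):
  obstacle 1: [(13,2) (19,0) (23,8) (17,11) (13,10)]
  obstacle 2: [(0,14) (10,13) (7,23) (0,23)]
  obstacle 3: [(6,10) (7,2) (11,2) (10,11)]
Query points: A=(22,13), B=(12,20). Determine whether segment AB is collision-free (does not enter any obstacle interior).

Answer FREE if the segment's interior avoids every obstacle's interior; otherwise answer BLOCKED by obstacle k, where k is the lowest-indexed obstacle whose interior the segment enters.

FREE

Obstacle 1 [(13,2) (19,0) (23,8) (17,11) (13,10)]:
  edge (13,2)–(19,0): clear
  edge (19,0)–(23,8): clear
  edge (23,8)–(17,11): clear
  edge (17,11)–(13,10): clear
  edge (13,10)–(13,2): clear
  midpoint (17,33/2) outside
  → clear
Obstacle 2 [(0,14) (10,13) (7,23) (0,23)]:
  edge (0,14)–(10,13): clear
  edge (10,13)–(7,23): clear
  edge (7,23)–(0,23): clear
  edge (0,23)–(0,14): clear
  midpoint (17,33/2) outside
  → clear
Obstacle 3 [(6,10) (7,2) (11,2) (10,11)]:
  edge (6,10)–(7,2): clear
  edge (7,2)–(11,2): clear
  edge (11,2)–(10,11): clear
  edge (10,11)–(6,10): clear
  midpoint (17,33/2) outside
  → clear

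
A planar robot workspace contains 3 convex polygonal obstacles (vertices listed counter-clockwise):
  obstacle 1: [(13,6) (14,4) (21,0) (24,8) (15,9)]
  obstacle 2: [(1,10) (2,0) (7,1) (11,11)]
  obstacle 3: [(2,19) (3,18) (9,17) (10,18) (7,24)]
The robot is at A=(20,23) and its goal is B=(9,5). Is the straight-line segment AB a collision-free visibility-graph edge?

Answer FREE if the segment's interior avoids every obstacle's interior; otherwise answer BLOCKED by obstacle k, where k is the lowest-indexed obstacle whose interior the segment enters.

Obstacle 1 [(13,6) (14,4) (21,0) (24,8) (15,9)]:
  edge (13,6)–(14,4): clear
  edge (14,4)–(21,0): clear
  edge (21,0)–(24,8): clear
  edge (24,8)–(15,9): clear
  edge (15,9)–(13,6): clear
  midpoint (29/2,14) outside
  → clear
Obstacle 2 [(1,10) (2,0) (7,1) (11,11)]:
  edge (1,10)–(2,0): clear
  edge (2,0)–(7,1): clear
  edge (7,1)–(11,11): clear
  edge (11,11)–(1,10): clear
  midpoint (29/2,14) outside
  → clear
Obstacle 3 [(2,19) (3,18) (9,17) (10,18) (7,24)]:
  edge (2,19)–(3,18): clear
  edge (3,18)–(9,17): clear
  edge (9,17)–(10,18): clear
  edge (10,18)–(7,24): clear
  edge (7,24)–(2,19): clear
  midpoint (29/2,14) outside
  → clear

FREE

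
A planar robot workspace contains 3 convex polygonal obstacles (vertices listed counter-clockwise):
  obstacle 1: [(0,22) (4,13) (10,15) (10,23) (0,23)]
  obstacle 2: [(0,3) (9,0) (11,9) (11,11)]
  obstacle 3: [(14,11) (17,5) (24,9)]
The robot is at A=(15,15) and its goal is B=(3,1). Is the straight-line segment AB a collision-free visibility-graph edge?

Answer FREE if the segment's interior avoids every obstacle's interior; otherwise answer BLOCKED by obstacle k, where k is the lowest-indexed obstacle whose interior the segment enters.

BLOCKED by obstacle 2

Obstacle 1 [(0,22) (4,13) (10,15) (10,23) (0,23)]:
  edge (0,22)–(4,13): clear
  edge (4,13)–(10,15): clear
  edge (10,15)–(10,23): clear
  edge (10,23)–(0,23): clear
  edge (0,23)–(0,22): clear
  midpoint (9,8) outside
  → clear
Obstacle 2 [(0,3) (9,0) (11,9) (11,11)]:
  edge (0,3)–(9,0): crosses AB
  edge (9,0)–(11,9): clear
  edge (11,9)–(11,11): crosses AB
  edge (11,11)–(0,3): clear
  → BLOCKED
Obstacle 3 [(14,11) (17,5) (24,9)]:
  edge (14,11)–(17,5): clear
  edge (17,5)–(24,9): clear
  edge (24,9)–(14,11): clear
  midpoint (9,8) outside
  → clear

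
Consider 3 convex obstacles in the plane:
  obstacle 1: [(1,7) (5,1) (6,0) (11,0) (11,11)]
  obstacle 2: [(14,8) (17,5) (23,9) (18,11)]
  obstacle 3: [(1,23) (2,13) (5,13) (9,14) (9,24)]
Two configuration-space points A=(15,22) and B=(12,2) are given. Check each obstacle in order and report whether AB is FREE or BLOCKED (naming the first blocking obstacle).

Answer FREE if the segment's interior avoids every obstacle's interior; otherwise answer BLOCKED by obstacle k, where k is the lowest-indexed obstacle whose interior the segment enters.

Obstacle 1 [(1,7) (5,1) (6,0) (11,0) (11,11)]:
  edge (1,7)–(5,1): clear
  edge (5,1)–(6,0): clear
  edge (6,0)–(11,0): clear
  edge (11,0)–(11,11): clear
  edge (11,11)–(1,7): clear
  midpoint (27/2,12) outside
  → clear
Obstacle 2 [(14,8) (17,5) (23,9) (18,11)]:
  edge (14,8)–(17,5): clear
  edge (17,5)–(23,9): clear
  edge (23,9)–(18,11): clear
  edge (18,11)–(14,8): clear
  midpoint (27/2,12) outside
  → clear
Obstacle 3 [(1,23) (2,13) (5,13) (9,14) (9,24)]:
  edge (1,23)–(2,13): clear
  edge (2,13)–(5,13): clear
  edge (5,13)–(9,14): clear
  edge (9,14)–(9,24): clear
  edge (9,24)–(1,23): clear
  midpoint (27/2,12) outside
  → clear

FREE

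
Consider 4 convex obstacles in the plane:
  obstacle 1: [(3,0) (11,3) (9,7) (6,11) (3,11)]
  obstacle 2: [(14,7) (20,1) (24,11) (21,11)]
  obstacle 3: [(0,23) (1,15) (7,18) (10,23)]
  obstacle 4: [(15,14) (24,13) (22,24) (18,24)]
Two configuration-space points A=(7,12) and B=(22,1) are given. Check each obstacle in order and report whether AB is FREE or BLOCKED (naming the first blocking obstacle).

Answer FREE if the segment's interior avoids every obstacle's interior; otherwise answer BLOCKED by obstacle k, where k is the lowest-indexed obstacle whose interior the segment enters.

Obstacle 1 [(3,0) (11,3) (9,7) (6,11) (3,11)]:
  edge (3,0)–(11,3): clear
  edge (11,3)–(9,7): clear
  edge (9,7)–(6,11): clear
  edge (6,11)–(3,11): clear
  edge (3,11)–(3,0): clear
  midpoint (29/2,13/2) outside
  → clear
Obstacle 2 [(14,7) (20,1) (24,11) (21,11)]:
  edge (14,7)–(20,1): crosses AB
  edge (20,1)–(24,11): crosses AB
  edge (24,11)–(21,11): clear
  edge (21,11)–(14,7): clear
  → BLOCKED
Obstacle 3 [(0,23) (1,15) (7,18) (10,23)]:
  edge (0,23)–(1,15): clear
  edge (1,15)–(7,18): clear
  edge (7,18)–(10,23): clear
  edge (10,23)–(0,23): clear
  midpoint (29/2,13/2) outside
  → clear
Obstacle 4 [(15,14) (24,13) (22,24) (18,24)]:
  edge (15,14)–(24,13): clear
  edge (24,13)–(22,24): clear
  edge (22,24)–(18,24): clear
  edge (18,24)–(15,14): clear
  midpoint (29/2,13/2) outside
  → clear

BLOCKED by obstacle 2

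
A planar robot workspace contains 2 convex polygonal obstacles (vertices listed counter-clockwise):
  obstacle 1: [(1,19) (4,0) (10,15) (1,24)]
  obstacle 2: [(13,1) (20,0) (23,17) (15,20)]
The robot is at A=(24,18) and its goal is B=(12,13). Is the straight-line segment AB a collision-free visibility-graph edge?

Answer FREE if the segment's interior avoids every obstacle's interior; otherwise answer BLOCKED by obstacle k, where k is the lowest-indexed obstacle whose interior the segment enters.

BLOCKED by obstacle 2

Obstacle 1 [(1,19) (4,0) (10,15) (1,24)]:
  edge (1,19)–(4,0): clear
  edge (4,0)–(10,15): clear
  edge (10,15)–(1,24): clear
  edge (1,24)–(1,19): clear
  midpoint (18,31/2) outside
  → clear
Obstacle 2 [(13,1) (20,0) (23,17) (15,20)]:
  edge (13,1)–(20,0): clear
  edge (20,0)–(23,17): clear
  edge (23,17)–(15,20): crosses AB
  edge (15,20)–(13,1): crosses AB
  → BLOCKED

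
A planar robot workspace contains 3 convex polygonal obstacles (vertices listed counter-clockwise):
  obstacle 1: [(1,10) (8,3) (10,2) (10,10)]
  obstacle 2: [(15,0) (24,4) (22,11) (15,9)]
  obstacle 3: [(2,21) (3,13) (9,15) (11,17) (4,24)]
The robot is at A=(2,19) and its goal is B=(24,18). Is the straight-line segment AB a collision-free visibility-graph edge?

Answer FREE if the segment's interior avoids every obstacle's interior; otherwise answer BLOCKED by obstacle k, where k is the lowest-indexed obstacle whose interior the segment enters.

BLOCKED by obstacle 3

Obstacle 1 [(1,10) (8,3) (10,2) (10,10)]:
  edge (1,10)–(8,3): clear
  edge (8,3)–(10,2): clear
  edge (10,2)–(10,10): clear
  edge (10,10)–(1,10): clear
  midpoint (13,37/2) outside
  → clear
Obstacle 2 [(15,0) (24,4) (22,11) (15,9)]:
  edge (15,0)–(24,4): clear
  edge (24,4)–(22,11): clear
  edge (22,11)–(15,9): clear
  edge (15,9)–(15,0): clear
  midpoint (13,37/2) outside
  → clear
Obstacle 3 [(2,21) (3,13) (9,15) (11,17) (4,24)]:
  edge (2,21)–(3,13): crosses AB
  edge (3,13)–(9,15): clear
  edge (9,15)–(11,17): clear
  edge (11,17)–(4,24): crosses AB
  edge (4,24)–(2,21): clear
  → BLOCKED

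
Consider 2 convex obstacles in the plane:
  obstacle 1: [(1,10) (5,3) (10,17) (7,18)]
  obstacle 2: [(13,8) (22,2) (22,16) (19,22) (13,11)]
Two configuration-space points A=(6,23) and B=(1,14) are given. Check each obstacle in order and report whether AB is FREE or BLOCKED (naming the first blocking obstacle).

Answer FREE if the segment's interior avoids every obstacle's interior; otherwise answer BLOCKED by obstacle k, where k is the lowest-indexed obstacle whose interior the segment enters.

FREE

Obstacle 1 [(1,10) (5,3) (10,17) (7,18)]:
  edge (1,10)–(5,3): clear
  edge (5,3)–(10,17): clear
  edge (10,17)–(7,18): clear
  edge (7,18)–(1,10): clear
  midpoint (7/2,37/2) outside
  → clear
Obstacle 2 [(13,8) (22,2) (22,16) (19,22) (13,11)]:
  edge (13,8)–(22,2): clear
  edge (22,2)–(22,16): clear
  edge (22,16)–(19,22): clear
  edge (19,22)–(13,11): clear
  edge (13,11)–(13,8): clear
  midpoint (7/2,37/2) outside
  → clear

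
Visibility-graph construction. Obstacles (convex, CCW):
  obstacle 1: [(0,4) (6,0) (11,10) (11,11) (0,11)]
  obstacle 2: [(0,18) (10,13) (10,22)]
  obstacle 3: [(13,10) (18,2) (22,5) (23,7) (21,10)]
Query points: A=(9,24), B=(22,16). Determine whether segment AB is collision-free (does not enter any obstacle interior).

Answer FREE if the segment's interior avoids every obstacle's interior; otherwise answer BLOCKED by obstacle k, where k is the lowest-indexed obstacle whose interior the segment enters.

Obstacle 1 [(0,4) (6,0) (11,10) (11,11) (0,11)]:
  edge (0,4)–(6,0): clear
  edge (6,0)–(11,10): clear
  edge (11,10)–(11,11): clear
  edge (11,11)–(0,11): clear
  edge (0,11)–(0,4): clear
  midpoint (31/2,20) outside
  → clear
Obstacle 2 [(0,18) (10,13) (10,22)]:
  edge (0,18)–(10,13): clear
  edge (10,13)–(10,22): clear
  edge (10,22)–(0,18): clear
  midpoint (31/2,20) outside
  → clear
Obstacle 3 [(13,10) (18,2) (22,5) (23,7) (21,10)]:
  edge (13,10)–(18,2): clear
  edge (18,2)–(22,5): clear
  edge (22,5)–(23,7): clear
  edge (23,7)–(21,10): clear
  edge (21,10)–(13,10): clear
  midpoint (31/2,20) outside
  → clear

FREE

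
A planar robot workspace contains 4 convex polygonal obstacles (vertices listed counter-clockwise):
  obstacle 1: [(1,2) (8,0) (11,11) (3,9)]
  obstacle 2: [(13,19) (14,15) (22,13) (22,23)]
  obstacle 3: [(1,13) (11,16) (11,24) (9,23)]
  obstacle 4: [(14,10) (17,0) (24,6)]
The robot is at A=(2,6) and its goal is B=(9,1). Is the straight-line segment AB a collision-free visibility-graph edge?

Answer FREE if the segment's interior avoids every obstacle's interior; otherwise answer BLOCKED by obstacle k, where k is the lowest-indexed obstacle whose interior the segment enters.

Obstacle 1 [(1,2) (8,0) (11,11) (3,9)]:
  edge (1,2)–(8,0): clear
  edge (8,0)–(11,11): crosses AB
  edge (11,11)–(3,9): clear
  edge (3,9)–(1,2): crosses AB
  → BLOCKED
Obstacle 2 [(13,19) (14,15) (22,13) (22,23)]:
  edge (13,19)–(14,15): clear
  edge (14,15)–(22,13): clear
  edge (22,13)–(22,23): clear
  edge (22,23)–(13,19): clear
  midpoint (11/2,7/2) outside
  → clear
Obstacle 3 [(1,13) (11,16) (11,24) (9,23)]:
  edge (1,13)–(11,16): clear
  edge (11,16)–(11,24): clear
  edge (11,24)–(9,23): clear
  edge (9,23)–(1,13): clear
  midpoint (11/2,7/2) outside
  → clear
Obstacle 4 [(14,10) (17,0) (24,6)]:
  edge (14,10)–(17,0): clear
  edge (17,0)–(24,6): clear
  edge (24,6)–(14,10): clear
  midpoint (11/2,7/2) outside
  → clear

BLOCKED by obstacle 1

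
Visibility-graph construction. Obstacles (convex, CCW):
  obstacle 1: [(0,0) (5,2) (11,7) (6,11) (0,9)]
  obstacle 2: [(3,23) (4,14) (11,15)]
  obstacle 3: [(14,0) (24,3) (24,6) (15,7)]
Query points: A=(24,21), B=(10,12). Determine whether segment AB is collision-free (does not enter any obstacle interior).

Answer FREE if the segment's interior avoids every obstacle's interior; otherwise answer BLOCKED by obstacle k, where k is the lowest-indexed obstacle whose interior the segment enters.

Obstacle 1 [(0,0) (5,2) (11,7) (6,11) (0,9)]:
  edge (0,0)–(5,2): clear
  edge (5,2)–(11,7): clear
  edge (11,7)–(6,11): clear
  edge (6,11)–(0,9): clear
  edge (0,9)–(0,0): clear
  midpoint (17,33/2) outside
  → clear
Obstacle 2 [(3,23) (4,14) (11,15)]:
  edge (3,23)–(4,14): clear
  edge (4,14)–(11,15): clear
  edge (11,15)–(3,23): clear
  midpoint (17,33/2) outside
  → clear
Obstacle 3 [(14,0) (24,3) (24,6) (15,7)]:
  edge (14,0)–(24,3): clear
  edge (24,3)–(24,6): clear
  edge (24,6)–(15,7): clear
  edge (15,7)–(14,0): clear
  midpoint (17,33/2) outside
  → clear

FREE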